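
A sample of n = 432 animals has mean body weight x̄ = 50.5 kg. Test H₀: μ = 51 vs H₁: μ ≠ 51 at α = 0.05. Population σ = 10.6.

z = (x̄ - μ₀)/(σ/√n) = (50.5 - 51)/(10.6/√432) = -0.98. Critical value: ±1.96. Since |-0.98| ≤ 1.96, Fail to reject H₀.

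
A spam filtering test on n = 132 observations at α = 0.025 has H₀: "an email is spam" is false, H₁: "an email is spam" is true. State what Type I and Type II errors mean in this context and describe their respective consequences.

Type I (false positive): concluding that an email is spam when it is not — a legitimate email is sent to the spam folder and the user misses it. Type II (false negative): failing to conclude that an email is spam when it is — a spam email lands in the inbox. Which is costlier depends on domain priorities and is a judgement call rather than a statistical fact.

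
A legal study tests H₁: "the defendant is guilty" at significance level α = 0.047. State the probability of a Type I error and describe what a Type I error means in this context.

P(Type I error) = α = 0.047. A Type I error is rejecting H₀ when H₀ is actually true (false positive) — here, concluding that the defendant is guilty when in fact this is not the case. Consequence: convicting an innocent person.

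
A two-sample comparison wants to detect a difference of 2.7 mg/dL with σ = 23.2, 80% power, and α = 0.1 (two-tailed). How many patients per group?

n per group = 2(z_α/2 + z_β)²σ²/d² = 2×(1.645 + 0.84)²×23.2²/2.7² = 911.9 → n = 912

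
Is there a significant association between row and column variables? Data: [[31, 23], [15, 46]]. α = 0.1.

χ² = 12.853. df = 1, critical = 2.706. Reject H₀. Variables are dependent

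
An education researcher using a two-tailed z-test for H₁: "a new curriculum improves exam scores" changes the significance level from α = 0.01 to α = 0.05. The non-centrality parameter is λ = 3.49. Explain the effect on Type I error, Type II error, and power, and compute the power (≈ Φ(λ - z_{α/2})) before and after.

Increasing α from 0.01 to 0.05:
• Type I error rate increases (α is the Type I rate by definition).
• Critical value moves from z_{α/2} = 2.576 to 1.96, so power = Φ(λ - z_{α/2}) goes from Φ(3.49 - 2.576) = 0.82 to Φ(3.49 - 1.96) = 0.937.
• Type II error rate β = 1 - power therefore decreases (0.18 → 0.063).
Appropriate when false negatives are costly — here, keeping the old curriculum when the new one would have helped students.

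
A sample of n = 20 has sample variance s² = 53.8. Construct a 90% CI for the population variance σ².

df = 19. χ²_{0.05} = 30.144, χ²_{0.95} = 10.117. CI for σ² = ((n-1)s²/χ²_{α/2}, (n-1)s²/χ²_{1-α/2}) = (19·53.8/30.144, 19·53.8/10.117) = (33.91, 101.04)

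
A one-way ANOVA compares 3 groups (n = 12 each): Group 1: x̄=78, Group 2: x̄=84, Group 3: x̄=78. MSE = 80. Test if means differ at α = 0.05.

Grand mean = 80.0. SS_between = 288.0, MS_between = 144.0. F = 1.8, F_crit ≈ 3.285. Fail to reject H₀.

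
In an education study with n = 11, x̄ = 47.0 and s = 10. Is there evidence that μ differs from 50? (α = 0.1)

t = (x̄ - μ₀)/(s/√n) = (47.0 - 50)/(10/√11) = -0.995. df = 10, critical t = ±1.812. Fail to reject H₀.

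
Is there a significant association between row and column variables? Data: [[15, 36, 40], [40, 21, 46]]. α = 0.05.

χ² = 14.532. df = 2, critical = 5.991. Reject H₀. Variables are dependent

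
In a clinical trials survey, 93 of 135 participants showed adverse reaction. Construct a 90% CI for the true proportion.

p̂ = 0.689. CI = p̂ ± z*√(p̂(1-p̂)/n) = (0.623, 0.754)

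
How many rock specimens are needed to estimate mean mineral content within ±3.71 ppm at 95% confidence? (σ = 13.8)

n = (z*σ/E)² = (1.96×13.8/3.71)² = 53.2 → n = 54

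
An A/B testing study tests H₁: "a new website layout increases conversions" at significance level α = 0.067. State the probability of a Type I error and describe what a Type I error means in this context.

P(Type I error) = α = 0.067. A Type I error is rejecting H₀ when H₀ is actually true (false positive) — here, concluding that a new website layout increases conversions when in fact this is not the case. Consequence: rolling out a layout that doesn't actually help — wasted engineering effort.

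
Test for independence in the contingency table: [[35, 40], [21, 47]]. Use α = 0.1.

χ² = 3.729. df = 1, critical = 2.706. Reject H₀. Variables are dependent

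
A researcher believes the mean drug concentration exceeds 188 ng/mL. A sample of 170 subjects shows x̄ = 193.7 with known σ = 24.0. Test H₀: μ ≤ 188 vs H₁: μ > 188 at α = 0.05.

z = 3.097. Critical value: 1.645. Reject H₀.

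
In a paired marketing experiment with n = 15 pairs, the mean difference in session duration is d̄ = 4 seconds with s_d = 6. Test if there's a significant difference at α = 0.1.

t = d̄/(s_d/√n) = 4/(6/√15) = 2.582. df = 14, critical t = ±1.761. Reject H₀.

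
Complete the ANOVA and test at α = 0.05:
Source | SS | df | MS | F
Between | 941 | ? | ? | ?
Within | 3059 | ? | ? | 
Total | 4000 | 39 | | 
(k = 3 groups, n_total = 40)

df_between = 2, df_within = 37. MS_between = 470.5, MS_within = 82.68. F = 5.691, F_crit ≈ 3.252. Reject H₀.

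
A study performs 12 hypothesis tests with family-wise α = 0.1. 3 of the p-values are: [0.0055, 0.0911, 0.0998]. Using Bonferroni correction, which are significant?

Bonferroni α = 0.1/12 = 0.00833. Significant p-values: [0.0055]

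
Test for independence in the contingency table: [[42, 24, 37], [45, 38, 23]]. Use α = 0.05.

χ² = 6.49. df = 2, critical = 5.991. Reject H₀. Variables are dependent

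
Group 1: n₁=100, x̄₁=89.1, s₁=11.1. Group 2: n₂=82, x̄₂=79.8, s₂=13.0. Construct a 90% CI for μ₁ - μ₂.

Difference = 9.3. SE = √(11.1²/100 + 13.0²/82) = 1.815. CI = (6.31, 12.29)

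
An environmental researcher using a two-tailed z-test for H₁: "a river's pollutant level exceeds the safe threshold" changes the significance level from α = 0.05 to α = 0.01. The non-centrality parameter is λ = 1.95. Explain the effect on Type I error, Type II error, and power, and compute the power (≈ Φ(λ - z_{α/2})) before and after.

Decreasing α from 0.05 to 0.01:
• Type I error rate decreases (α is the Type I rate by definition).
• Critical value moves from z_{α/2} = 1.96 to 2.576, so power = Φ(λ - z_{α/2}) goes from Φ(1.95 - 1.96) = 0.496 to Φ(1.95 - 2.576) = 0.266.
• Type II error rate β = 1 - power therefore increases (0.504 → 0.734).
Appropriate when false positives are costly — here, shutting down a compliant factory unnecessarily.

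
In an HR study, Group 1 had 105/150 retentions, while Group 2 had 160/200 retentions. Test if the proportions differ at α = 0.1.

p̂₁ = 0.7, p̂₂ = 0.8, pooled p̂ = 0.757. z = -2.159. Critical: ±1.645. Reject H₀.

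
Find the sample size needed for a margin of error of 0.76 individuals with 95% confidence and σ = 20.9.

n = (z*σ/E)² = (1.96×20.9/0.76)² = 2905.2 → n = 2906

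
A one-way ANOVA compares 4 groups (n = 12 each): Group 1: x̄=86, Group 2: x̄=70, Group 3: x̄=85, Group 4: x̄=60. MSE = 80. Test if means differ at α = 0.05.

Grand mean = 75.25. SS_between = 5649.0, MS_between = 1883.0. F = 23.538, F_crit ≈ 2.816. Reject H₀.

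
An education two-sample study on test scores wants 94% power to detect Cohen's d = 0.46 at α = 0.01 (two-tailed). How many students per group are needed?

z_{α/2} = 2.576, z_β = Φ⁻¹(0.94) = 1.555. For small effect (d = 0.46): n per group = 2(z_{α/2} + z_β)²/d² = 2(2.576 + 1.555)²/0.46² = 161.3 → 162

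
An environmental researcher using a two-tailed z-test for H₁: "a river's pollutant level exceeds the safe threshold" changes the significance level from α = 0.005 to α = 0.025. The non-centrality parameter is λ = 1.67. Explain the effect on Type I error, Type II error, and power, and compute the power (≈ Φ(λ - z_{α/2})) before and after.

Increasing α from 0.005 to 0.025:
• Type I error rate increases (α is the Type I rate by definition).
• Critical value moves from z_{α/2} = 2.807 to 2.241, so power = Φ(λ - z_{α/2}) goes from Φ(1.67 - 2.807) = 0.128 to Φ(1.67 - 2.241) = 0.284.
• Type II error rate β = 1 - power therefore decreases (0.872 → 0.716).
Appropriate when false negatives are costly — here, allowing unsafe pollution to continue.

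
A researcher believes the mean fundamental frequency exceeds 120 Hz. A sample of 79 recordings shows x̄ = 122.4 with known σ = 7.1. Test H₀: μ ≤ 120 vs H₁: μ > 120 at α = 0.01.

z = 3.004. Critical value: 2.33. Reject H₀.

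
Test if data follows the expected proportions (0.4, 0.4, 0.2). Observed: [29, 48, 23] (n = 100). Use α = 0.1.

Expected: [40.0, 40.0, 20.0]. χ² = 5.075. df = 2, critical = 4.605. Reject H₀.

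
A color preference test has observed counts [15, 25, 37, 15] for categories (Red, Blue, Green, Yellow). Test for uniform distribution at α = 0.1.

Expected = 23 each. χ² = Σ(O-E)²/E = 14.261. df = 3, critical value = 6.251. Reject H₀.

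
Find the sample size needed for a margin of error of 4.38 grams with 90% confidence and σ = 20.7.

n = (z*σ/E)² = (1.645×20.7/4.38)² = 60.4 → n = 61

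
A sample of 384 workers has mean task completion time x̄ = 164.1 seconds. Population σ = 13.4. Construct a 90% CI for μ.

CI = x̄ ± z*(σ/√n) = 164.1 ± 1.645(13.4/√384) = 164.1 ± 1.12 = (162.98, 165.22)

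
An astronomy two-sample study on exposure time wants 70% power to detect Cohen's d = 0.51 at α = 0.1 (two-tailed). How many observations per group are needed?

z_{α/2} = 1.645, z_β = Φ⁻¹(0.7) = 0.524. For medium effect (d = 0.51): n per group = 2(z_{α/2} + z_β)²/d² = 2(1.645 + 0.524)²/0.51² = 36.2 → 37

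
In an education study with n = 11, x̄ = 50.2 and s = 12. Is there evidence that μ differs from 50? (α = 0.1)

t = (x̄ - μ₀)/(s/√n) = (50.2 - 50)/(12/√11) = 0.055. df = 10, critical t = ±1.812. Fail to reject H₀.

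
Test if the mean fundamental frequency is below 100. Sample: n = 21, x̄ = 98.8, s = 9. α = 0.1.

t = (98.8 - 100)/(9/√21) = -0.611, df = 20. Critical t = -1.325. Fail to reject H₀.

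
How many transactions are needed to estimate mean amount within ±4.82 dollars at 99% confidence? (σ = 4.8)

n = (z*σ/E)² = (2.576×4.8/4.82)² = 6.6 → n = 7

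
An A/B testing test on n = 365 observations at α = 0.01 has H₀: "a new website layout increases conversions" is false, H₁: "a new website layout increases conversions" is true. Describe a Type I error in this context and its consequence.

Type I error: rejecting H₀ when it is true — concluding that a new website layout increases conversions when in fact it is not. Consequence: rolling out a layout that doesn't actually help — wasted engineering effort.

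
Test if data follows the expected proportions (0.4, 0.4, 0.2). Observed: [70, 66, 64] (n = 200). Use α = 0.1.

Expected: [80.0, 80.0, 40.0]. χ² = 18.1. df = 2, critical = 4.605. Reject H₀.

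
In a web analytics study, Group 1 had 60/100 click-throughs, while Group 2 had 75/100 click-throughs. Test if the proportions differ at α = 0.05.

p̂₁ = 0.6, p̂₂ = 0.75, pooled p̂ = 0.675. z = -2.265. Critical: ±1.96. Reject H₀.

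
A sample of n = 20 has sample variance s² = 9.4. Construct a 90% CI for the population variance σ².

df = 19. χ²_{0.05} = 30.144, χ²_{0.95} = 10.117. CI for σ² = ((n-1)s²/χ²_{α/2}, (n-1)s²/χ²_{1-α/2}) = (19·9.4/30.144, 19·9.4/10.117) = (5.92, 17.65)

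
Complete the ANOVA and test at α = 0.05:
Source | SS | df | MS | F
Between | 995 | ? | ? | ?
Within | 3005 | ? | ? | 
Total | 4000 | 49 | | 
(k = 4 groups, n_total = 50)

df_between = 3, df_within = 46. MS_between = 331.67, MS_within = 65.33. F = 5.077, F_crit ≈ 2.807. Reject H₀.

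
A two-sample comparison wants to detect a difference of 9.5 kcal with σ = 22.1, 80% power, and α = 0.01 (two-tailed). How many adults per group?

n per group = 2(z_α/2 + z_β)²σ²/d² = 2×(2.576 + 0.84)²×22.1²/9.5² = 126.3 → n = 127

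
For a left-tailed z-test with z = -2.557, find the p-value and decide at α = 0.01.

p = P(Z < -2.557) = Φ(-2.557) ≈ 0.0053. Since p < 0.01, reject H₀ (significant) at α = 0.01.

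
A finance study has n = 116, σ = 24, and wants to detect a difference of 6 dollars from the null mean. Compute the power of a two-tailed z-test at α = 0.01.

SE = σ/√n = 24/√116 = 2.228. Non-centrality λ = d/SE = 6/2.228 = 2.693. Power ≈ Φ(λ - z_{α/2}) = Φ(2.693 - 2.576) = Φ(0.117) = 0.546.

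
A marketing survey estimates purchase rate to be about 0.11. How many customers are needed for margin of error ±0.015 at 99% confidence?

n = z²p(1-p)/E² = 2.576²×0.11×0.89/0.015² = 2887.3 → n = 2888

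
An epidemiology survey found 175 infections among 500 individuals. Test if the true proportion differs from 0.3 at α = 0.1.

p̂ = 0.35, p₀ = 0.3. z = (p̂ - p₀)/√(p₀(1-p₀)/n) = 2.44. Critical: ±1.645. Reject H₀.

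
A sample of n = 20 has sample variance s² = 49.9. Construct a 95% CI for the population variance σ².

df = 19. χ²_{0.025} = 32.852, χ²_{0.975} = 8.907. CI for σ² = ((n-1)s²/χ²_{α/2}, (n-1)s²/χ²_{1-α/2}) = (19·49.9/32.852, 19·49.9/8.907) = (28.86, 106.44)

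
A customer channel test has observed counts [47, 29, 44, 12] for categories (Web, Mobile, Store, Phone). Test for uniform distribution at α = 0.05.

Expected = 33 each. χ² = Σ(O-E)²/E = 23.455. df = 3, critical value = 7.815. Reject H₀.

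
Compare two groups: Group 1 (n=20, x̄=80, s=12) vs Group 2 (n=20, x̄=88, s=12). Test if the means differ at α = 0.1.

Pooled sp = 12.0. t = -2.108, df = 38. Critical t = ±1.686. Reject H₀.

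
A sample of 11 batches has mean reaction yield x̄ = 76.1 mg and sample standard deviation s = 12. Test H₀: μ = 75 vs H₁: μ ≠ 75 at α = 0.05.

t = (x̄ - μ₀)/(s/√n) = (76.1 - 75)/(12/√11) = 0.304. df = 10, critical t = ±2.228. Fail to reject H₀.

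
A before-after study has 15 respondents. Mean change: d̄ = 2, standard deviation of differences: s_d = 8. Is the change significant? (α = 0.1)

t = d̄/(s_d/√n) = 2/(8/√15) = 0.968. df = 14, critical t = ±1.761. Fail to reject H₀.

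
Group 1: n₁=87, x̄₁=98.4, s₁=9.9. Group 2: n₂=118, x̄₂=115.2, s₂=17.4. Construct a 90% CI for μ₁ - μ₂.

Difference = -16.8. SE = √(9.9²/87 + 17.4²/118) = 1.922. CI = (-19.96, -13.64)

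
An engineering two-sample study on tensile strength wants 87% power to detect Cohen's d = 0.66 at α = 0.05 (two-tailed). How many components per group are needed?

z_{α/2} = 1.96, z_β = Φ⁻¹(0.87) = 1.126. For medium effect (d = 0.66): n per group = 2(z_{α/2} + z_β)²/d² = 2(1.96 + 1.126)²/0.66² = 43.7 → 44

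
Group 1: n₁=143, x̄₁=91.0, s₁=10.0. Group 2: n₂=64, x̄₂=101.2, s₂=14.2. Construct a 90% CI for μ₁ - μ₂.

Difference = -10.2. SE = √(10.0²/143 + 14.2²/64) = 1.962. CI = (-13.43, -6.97)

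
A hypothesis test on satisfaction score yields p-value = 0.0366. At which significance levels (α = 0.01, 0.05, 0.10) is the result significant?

p = 0.0366. Significant at: α = 0.05, 0.1.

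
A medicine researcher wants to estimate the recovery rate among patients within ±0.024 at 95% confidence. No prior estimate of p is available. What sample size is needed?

Conservative approach: use p = 0.5 (maximizes p(1-p) = 0.25). n = z²(0.25)/E² = 1.96²×0.25/0.024² = 1667.4 → n = 1668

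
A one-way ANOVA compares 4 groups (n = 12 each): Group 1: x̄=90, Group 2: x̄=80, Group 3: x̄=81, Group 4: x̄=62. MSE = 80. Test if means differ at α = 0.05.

Grand mean = 78.25. SS_between = 4953.0, MS_between = 1651.0. F = 20.637, F_crit ≈ 2.816. Reject H₀.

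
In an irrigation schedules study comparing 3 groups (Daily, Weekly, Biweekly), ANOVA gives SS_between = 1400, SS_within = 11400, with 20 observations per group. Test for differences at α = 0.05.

df_between = 2, df_within = 57. F = MS_between/MS_within = 700.0/200.0 = 3.5. F_crit ≈ 3.159. Reject H₀. At least one mean differs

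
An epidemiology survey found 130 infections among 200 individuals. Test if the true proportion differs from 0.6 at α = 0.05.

p̂ = 0.65, p₀ = 0.6. z = (p̂ - p₀)/√(p₀(1-p₀)/n) = 1.443. Critical: ±1.96. Fail to reject H₀.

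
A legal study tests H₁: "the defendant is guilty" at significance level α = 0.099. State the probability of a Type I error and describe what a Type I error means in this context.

P(Type I error) = α = 0.099. A Type I error is rejecting H₀ when H₀ is actually true (false positive) — here, concluding that the defendant is guilty when in fact this is not the case. Consequence: convicting an innocent person.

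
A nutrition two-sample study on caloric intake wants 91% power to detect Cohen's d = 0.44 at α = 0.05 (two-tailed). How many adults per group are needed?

z_{α/2} = 1.96, z_β = Φ⁻¹(0.91) = 1.341. For small effect (d = 0.44): n per group = 2(z_{α/2} + z_β)²/d² = 2(1.96 + 1.341)²/0.44² = 112.6 → 113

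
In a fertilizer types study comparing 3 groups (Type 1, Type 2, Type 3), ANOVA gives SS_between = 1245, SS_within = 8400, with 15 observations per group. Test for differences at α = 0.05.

df_between = 2, df_within = 42. F = MS_between/MS_within = 622.5/200.0 = 3.112. F_crit ≈ 3.22. Fail to reject H₀.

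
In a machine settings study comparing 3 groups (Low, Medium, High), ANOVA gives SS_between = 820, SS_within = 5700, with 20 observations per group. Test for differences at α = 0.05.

df_between = 2, df_within = 57. F = MS_between/MS_within = 410.0/100.0 = 4.1. F_crit ≈ 3.159. Reject H₀. At least one mean differs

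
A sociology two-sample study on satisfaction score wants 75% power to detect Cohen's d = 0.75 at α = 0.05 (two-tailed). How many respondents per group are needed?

z_{α/2} = 1.96, z_β = Φ⁻¹(0.75) = 0.674. For medium effect (d = 0.75): n per group = 2(z_{α/2} + z_β)²/d² = 2(1.96 + 0.674)²/0.75² = 24.7 → 25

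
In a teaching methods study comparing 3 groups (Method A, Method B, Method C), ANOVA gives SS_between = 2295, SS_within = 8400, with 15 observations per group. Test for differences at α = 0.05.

df_between = 2, df_within = 42. F = MS_between/MS_within = 1147.5/200.0 = 5.737. F_crit ≈ 3.22. Reject H₀. At least one mean differs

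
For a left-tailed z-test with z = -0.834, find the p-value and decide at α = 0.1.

p = P(Z < -0.834) = Φ(-0.834) ≈ 0.2021. Since p ≥ 0.1, fail to reject H₀ (not significant) at α = 0.1.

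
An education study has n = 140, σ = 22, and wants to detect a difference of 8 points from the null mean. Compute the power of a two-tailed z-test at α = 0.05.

SE = σ/√n = 22/√140 = 1.859. Non-centrality λ = d/SE = 8/1.859 = 4.303. Power ≈ Φ(λ - z_{α/2}) = Φ(4.303 - 1.96) = Φ(2.343) = 0.99.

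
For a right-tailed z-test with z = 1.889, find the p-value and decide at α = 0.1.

p = P(Z > 1.889) = 1 - Φ(1.889) ≈ 0.0294. Since p < 0.1, reject H₀ (significant) at α = 0.1.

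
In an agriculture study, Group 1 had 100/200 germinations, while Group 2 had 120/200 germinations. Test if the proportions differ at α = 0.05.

p̂₁ = 0.5, p̂₂ = 0.6, pooled p̂ = 0.55. z = -2.01. Critical: ±1.96. Reject H₀.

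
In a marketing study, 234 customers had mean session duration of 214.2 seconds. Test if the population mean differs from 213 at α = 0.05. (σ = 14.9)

z = (x̄ - μ₀)/(σ/√n) = (214.2 - 213)/(14.9/√234) = 1.232. Critical value: ±1.96. Since |1.232| ≤ 1.96, Fail to reject H₀.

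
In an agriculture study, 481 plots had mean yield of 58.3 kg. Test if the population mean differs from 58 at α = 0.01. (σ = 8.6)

z = (x̄ - μ₀)/(σ/√n) = (58.3 - 58)/(8.6/√481) = 0.765. Critical value: ±2.576. Since |0.765| ≤ 2.576, Fail to reject H₀.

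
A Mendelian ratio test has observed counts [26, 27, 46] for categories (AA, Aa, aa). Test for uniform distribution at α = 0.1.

Expected = 33 each. χ² = Σ(O-E)²/E = 7.697. df = 2, critical value = 4.605. Reject H₀.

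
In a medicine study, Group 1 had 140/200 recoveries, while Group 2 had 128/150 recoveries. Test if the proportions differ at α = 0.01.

p̂₁ = 0.7, p̂₂ = 0.853, pooled p̂ = 0.766. z = -3.352. Critical: ±2.576. Reject H₀.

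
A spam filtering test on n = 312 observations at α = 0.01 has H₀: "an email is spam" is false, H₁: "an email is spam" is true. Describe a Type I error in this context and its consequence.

Type I error: rejecting H₀ when it is true — concluding that an email is spam when in fact it is not. Consequence: a legitimate email is sent to the spam folder and the user misses it.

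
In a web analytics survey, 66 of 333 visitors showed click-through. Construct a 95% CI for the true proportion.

p̂ = 0.198. CI = p̂ ± z*√(p̂(1-p̂)/n) = (0.155, 0.241)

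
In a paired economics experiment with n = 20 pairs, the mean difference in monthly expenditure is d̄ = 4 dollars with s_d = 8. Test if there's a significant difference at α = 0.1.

t = d̄/(s_d/√n) = 4/(8/√20) = 2.236. df = 19, critical t = ±1.729. Reject H₀.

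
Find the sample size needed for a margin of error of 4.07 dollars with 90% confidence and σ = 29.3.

n = (z*σ/E)² = (1.645×29.3/4.07)² = 140.2 → n = 141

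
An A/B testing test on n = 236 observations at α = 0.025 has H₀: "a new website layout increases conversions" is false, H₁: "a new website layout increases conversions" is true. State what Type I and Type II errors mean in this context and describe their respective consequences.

Type I (false positive): concluding that a new website layout increases conversions when it is not — rolling out a layout that doesn't actually help — wasted engineering effort. Type II (false negative): failing to conclude that a new website layout increases conversions when it is — discarding a layout that would have improved conversions — lost revenue. Which is costlier depends on domain priorities and is a judgement call rather than a statistical fact.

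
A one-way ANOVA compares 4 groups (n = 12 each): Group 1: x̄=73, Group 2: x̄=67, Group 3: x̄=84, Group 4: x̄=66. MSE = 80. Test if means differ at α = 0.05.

Grand mean = 72.5. SS_between = 2460.0, MS_between = 820.0. F = 10.25, F_crit ≈ 2.816. Reject H₀.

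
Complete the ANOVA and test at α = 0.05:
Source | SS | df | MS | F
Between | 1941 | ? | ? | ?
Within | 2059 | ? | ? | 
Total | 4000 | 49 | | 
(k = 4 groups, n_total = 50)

df_between = 3, df_within = 46. MS_between = 647.0, MS_within = 44.76. F = 14.455, F_crit ≈ 2.807. Reject H₀.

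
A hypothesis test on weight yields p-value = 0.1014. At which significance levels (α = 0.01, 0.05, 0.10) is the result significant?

p = 0.1014. Not significant at any of the given levels.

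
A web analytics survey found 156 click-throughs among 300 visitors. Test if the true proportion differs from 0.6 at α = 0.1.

p̂ = 0.52, p₀ = 0.6. z = (p̂ - p₀)/√(p₀(1-p₀)/n) = -2.828. Critical: ±1.645. Reject H₀.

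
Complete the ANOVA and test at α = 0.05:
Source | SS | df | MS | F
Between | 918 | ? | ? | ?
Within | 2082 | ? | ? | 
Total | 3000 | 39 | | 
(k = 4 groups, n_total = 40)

df_between = 3, df_within = 36. MS_between = 306.0, MS_within = 57.83. F = 5.291, F_crit ≈ 2.866. Reject H₀.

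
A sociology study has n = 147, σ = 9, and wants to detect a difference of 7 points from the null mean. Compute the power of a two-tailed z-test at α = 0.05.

SE = σ/√n = 9/√147 = 0.742. Non-centrality λ = d/SE = 7/0.742 = 9.43. Power ≈ Φ(λ - z_{α/2}) = Φ(9.43 - 1.96) = Φ(7.47) = 1.0.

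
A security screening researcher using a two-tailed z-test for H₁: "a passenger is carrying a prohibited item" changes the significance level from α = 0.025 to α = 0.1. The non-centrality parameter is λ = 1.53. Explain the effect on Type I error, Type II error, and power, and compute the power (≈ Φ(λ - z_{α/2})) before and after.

Increasing α from 0.025 to 0.1:
• Type I error rate increases (α is the Type I rate by definition).
• Critical value moves from z_{α/2} = 2.241 to 1.645, so power = Φ(λ - z_{α/2}) goes from Φ(1.53 - 2.241) = 0.239 to Φ(1.53 - 1.645) = 0.454.
• Type II error rate β = 1 - power therefore decreases (0.761 → 0.546).
Appropriate when false negatives are costly — here, letting a prohibited item through — security breach.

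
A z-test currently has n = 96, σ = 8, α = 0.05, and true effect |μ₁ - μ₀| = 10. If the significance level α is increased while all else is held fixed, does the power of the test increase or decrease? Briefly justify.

Power increases: a larger α lowers the critical value, so more of the H₁ sampling distribution falls in the rejection region.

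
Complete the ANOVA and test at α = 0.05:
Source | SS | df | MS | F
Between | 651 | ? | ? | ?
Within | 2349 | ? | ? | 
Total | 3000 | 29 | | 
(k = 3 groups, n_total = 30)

df_between = 2, df_within = 27. MS_between = 325.5, MS_within = 87.0. F = 3.741, F_crit ≈ 3.354. Reject H₀.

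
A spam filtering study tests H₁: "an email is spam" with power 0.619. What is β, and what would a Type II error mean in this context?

β = 1 - power = 1 - 0.619 = 0.381. A Type II error is failing to reject H₀ when H₀ is false (false negative) — here, failing to conclude that an email is spam when in fact it is true. Consequence: a spam email lands in the inbox.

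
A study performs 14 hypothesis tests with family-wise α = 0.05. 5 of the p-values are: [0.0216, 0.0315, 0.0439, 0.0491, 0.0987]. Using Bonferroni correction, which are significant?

Bonferroni α = 0.05/14 = 0.00357. None of the given p-values are significant.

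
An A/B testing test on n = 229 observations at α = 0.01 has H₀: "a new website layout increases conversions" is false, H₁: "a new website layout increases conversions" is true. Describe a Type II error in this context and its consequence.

Type II error: failing to reject H₀ when it is false — concluding that a new website layout increases conversions is not supported when in fact it is. Consequence: discarding a layout that would have improved conversions — lost revenue.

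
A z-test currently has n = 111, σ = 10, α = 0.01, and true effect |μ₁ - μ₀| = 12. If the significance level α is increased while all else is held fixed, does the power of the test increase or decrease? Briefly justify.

Power increases: a larger α lowers the critical value, so more of the H₁ sampling distribution falls in the rejection region.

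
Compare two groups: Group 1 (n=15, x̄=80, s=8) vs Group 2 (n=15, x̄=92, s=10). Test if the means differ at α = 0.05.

Pooled sp = 9.06. t = -3.629, df = 28. Critical t = ±2.048. Reject H₀.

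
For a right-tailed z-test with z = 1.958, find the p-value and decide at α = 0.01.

p = P(Z > 1.958) = 1 - Φ(1.958) ≈ 0.0251. Since p ≥ 0.01, fail to reject H₀ (not significant) at α = 0.01.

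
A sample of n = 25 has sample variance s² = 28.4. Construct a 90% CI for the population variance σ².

df = 24. χ²_{0.05} = 36.415, χ²_{0.95} = 13.848. CI for σ² = ((n-1)s²/χ²_{α/2}, (n-1)s²/χ²_{1-α/2}) = (24·28.4/36.415, 24·28.4/13.848) = (18.72, 49.22)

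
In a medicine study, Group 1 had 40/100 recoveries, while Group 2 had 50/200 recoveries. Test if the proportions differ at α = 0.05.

p̂₁ = 0.4, p̂₂ = 0.25, pooled p̂ = 0.3. z = 2.673. Critical: ±1.96. Reject H₀.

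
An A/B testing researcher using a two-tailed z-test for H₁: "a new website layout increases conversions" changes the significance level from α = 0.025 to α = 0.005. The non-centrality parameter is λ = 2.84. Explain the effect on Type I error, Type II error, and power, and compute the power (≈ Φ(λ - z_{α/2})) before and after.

Decreasing α from 0.025 to 0.005:
• Type I error rate decreases (α is the Type I rate by definition).
• Critical value moves from z_{α/2} = 2.241 to 2.807, so power = Φ(λ - z_{α/2}) goes from Φ(2.84 - 2.241) = 0.725 to Φ(2.84 - 2.807) = 0.513.
• Type II error rate β = 1 - power therefore increases (0.275 → 0.487).
Appropriate when false positives are costly — here, rolling out a layout that doesn't actually help — wasted engineering effort.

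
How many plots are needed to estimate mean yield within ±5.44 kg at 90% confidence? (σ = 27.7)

n = (z*σ/E)² = (1.645×27.7/5.44)² = 70.2 → n = 71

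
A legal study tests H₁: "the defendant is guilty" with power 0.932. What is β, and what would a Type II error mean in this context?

β = 1 - power = 1 - 0.932 = 0.068. A Type II error is failing to reject H₀ when H₀ is false (false negative) — here, failing to conclude that the defendant is guilty when in fact it is true. Consequence: acquitting a guilty person.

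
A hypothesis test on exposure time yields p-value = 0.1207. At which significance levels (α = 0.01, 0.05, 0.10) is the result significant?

p = 0.1207. Not significant at any of the given levels.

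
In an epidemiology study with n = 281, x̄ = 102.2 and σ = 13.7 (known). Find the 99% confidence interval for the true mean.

CI = x̄ ± z*(σ/√n) = 102.2 ± 2.576(13.7/√281) = 102.2 ± 2.11 = (100.09, 104.31)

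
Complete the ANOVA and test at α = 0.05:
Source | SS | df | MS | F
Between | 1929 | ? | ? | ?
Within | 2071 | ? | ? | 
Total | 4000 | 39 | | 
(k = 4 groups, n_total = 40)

df_between = 3, df_within = 36. MS_between = 643.0, MS_within = 57.53. F = 11.177, F_crit ≈ 2.866. Reject H₀.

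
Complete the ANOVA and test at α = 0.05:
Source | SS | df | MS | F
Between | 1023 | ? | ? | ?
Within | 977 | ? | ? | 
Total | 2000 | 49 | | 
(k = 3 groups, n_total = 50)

df_between = 2, df_within = 47. MS_between = 511.5, MS_within = 20.79. F = 24.606, F_crit ≈ 3.195. Reject H₀.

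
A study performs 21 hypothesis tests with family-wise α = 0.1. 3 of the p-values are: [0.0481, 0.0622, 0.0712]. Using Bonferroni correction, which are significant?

Bonferroni α = 0.1/21 = 0.00476. None of the given p-values are significant.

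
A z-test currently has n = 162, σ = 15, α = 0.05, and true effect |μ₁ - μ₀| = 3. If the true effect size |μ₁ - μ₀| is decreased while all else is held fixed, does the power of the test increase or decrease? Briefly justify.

Power decreases: a smaller true effect decreases the non-centrality λ = |μ₁ - μ₀|/(σ/√n).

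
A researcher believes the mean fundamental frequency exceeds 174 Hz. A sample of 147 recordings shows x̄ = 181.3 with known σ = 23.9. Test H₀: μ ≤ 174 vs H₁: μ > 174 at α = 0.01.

z = 3.703. Critical value: 2.33. Reject H₀.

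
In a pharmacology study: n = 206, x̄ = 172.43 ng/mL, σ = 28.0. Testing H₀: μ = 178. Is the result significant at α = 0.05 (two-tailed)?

z = (172.43 - 178)/(28.0/√206) = -2.855. Since |z| > 1.96, significant at α = 0.05.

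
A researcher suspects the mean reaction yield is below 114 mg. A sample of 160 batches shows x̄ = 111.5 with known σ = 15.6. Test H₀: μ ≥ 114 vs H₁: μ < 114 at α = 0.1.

z = -2.027. Critical value: -1.28. Reject H₀.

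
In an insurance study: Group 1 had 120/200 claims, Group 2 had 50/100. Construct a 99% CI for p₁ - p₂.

p̂₁ = 0.6, p̂₂ = 0.5. Difference = 0.1. CI = (-0.057, 0.257)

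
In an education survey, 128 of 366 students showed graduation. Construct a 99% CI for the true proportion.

p̂ = 0.35. CI = p̂ ± z*√(p̂(1-p̂)/n) = (0.286, 0.414)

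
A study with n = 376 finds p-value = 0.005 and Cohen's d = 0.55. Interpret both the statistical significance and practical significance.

Statistically significant (p = 0.005 < 0.05). Cohen's d = 0.55 indicates a medium effect size. Both statistical and practical significance should be considered.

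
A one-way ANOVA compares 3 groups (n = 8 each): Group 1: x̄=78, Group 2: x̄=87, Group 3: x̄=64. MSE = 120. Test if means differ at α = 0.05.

Grand mean = 76.33. SS_between = 2149.33, MS_between = 1074.67. F = 8.956, F_crit ≈ 3.467. Reject H₀.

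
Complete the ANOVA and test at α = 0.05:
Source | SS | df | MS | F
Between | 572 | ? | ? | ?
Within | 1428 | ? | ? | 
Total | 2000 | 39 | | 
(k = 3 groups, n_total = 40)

df_between = 2, df_within = 37. MS_between = 286.0, MS_within = 38.59. F = 7.41, F_crit ≈ 3.252. Reject H₀.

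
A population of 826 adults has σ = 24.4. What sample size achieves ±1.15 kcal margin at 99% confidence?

Without FPC: n₀ = (2.576×24.4/1.15)² = 2987.278. With FPC: n = n₀N/(n₀+N-1) = 647.2 → n = 648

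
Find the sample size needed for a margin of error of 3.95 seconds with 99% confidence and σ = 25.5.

n = (z*σ/E)² = (2.576×25.5/3.95)² = 276.6 → n = 277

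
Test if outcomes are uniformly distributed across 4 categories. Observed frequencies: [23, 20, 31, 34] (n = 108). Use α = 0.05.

Expected = 27 each. χ² = Σ(O-E)²/E = 4.815. df = 3, critical value = 7.815. Fail to reject H₀.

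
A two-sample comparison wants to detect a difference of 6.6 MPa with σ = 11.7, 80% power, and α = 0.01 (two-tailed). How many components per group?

n per group = 2(z_α/2 + z_β)²σ²/d² = 2×(2.576 + 0.84)²×11.7²/6.6² = 73.3 → n = 74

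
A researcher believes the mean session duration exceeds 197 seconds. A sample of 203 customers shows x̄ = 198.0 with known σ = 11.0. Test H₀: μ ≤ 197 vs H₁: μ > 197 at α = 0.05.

z = 1.295. Critical value: 1.645. Fail to reject H₀.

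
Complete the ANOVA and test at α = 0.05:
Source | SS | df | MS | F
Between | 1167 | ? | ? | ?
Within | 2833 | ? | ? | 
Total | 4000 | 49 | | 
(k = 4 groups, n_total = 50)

df_between = 3, df_within = 46. MS_between = 389.0, MS_within = 61.59. F = 6.316, F_crit ≈ 2.807. Reject H₀.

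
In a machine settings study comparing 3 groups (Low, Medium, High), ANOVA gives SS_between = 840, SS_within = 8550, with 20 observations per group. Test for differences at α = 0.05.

df_between = 2, df_within = 57. F = MS_between/MS_within = 420.0/150.0 = 2.8. F_crit ≈ 3.159. Fail to reject H₀.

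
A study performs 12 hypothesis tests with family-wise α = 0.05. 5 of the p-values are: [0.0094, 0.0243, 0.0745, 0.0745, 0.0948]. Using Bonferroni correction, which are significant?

Bonferroni α = 0.05/12 = 0.00417. None of the given p-values are significant.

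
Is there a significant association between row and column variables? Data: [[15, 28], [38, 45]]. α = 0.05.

χ² = 1.381. df = 1, critical = 3.841. Fail to reject H₀. No evidence of dependence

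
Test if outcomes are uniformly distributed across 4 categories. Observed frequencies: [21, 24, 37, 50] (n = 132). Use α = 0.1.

Expected = 33 each. χ² = Σ(O-E)²/E = 16.061. df = 3, critical value = 6.251. Reject H₀.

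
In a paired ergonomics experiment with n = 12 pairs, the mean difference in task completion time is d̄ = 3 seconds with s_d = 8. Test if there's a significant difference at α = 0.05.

t = d̄/(s_d/√n) = 3/(8/√12) = 1.299. df = 11, critical t = ±2.201. Fail to reject H₀.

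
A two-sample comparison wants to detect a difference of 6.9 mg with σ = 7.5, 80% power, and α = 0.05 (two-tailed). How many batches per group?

n per group = 2(z_α/2 + z_β)²σ²/d² = 2×(1.96 + 0.84)²×7.5²/6.9² = 18.5 → n = 19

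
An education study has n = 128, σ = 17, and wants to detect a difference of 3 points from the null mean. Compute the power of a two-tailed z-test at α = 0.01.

SE = σ/√n = 17/√128 = 1.503. Non-centrality λ = d/SE = 3/1.503 = 1.997. Power ≈ Φ(λ - z_{α/2}) = Φ(1.997 - 2.576) = Φ(-0.579) = 0.281.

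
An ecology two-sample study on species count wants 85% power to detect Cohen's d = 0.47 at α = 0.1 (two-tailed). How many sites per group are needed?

z_{α/2} = 1.645, z_β = Φ⁻¹(0.85) = 1.036. For small effect (d = 0.47): n per group = 2(z_{α/2} + z_β)²/d² = 2(1.645 + 1.036)²/0.47² = 65.1 → 66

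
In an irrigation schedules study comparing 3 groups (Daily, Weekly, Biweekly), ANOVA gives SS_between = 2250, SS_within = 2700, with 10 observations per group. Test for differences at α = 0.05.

df_between = 2, df_within = 27. F = MS_between/MS_within = 1125.0/100.0 = 11.25. F_crit ≈ 3.354. Reject H₀. At least one mean differs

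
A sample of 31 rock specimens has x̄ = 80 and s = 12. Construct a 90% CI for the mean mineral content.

CI = x̄ ± t*(s/√n) = 80 ± 1.697(12/√31) = (76.34, 83.66)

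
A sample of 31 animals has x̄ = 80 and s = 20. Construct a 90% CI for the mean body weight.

CI = x̄ ± t*(s/√n) = 80 ± 1.697(20/√31) = (73.9, 86.1)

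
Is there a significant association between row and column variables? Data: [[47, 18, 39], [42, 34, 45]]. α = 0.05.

χ² = 4.373. df = 2, critical = 5.991. Fail to reject H₀. No evidence of dependence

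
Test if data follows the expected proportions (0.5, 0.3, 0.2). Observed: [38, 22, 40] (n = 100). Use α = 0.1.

Expected: [50.0, 30.0, 20.0]. χ² = 25.013. df = 2, critical = 4.605. Reject H₀.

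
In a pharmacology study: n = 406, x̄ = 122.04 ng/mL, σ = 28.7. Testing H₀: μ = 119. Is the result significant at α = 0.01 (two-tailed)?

z = (122.04 - 119)/(28.7/√406) = 2.134. Since |z| ≤ 2.576, not significant at α = 0.01.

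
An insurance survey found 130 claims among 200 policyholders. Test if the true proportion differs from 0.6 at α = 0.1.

p̂ = 0.65, p₀ = 0.6. z = (p̂ - p₀)/√(p₀(1-p₀)/n) = 1.443. Critical: ±1.645. Fail to reject H₀.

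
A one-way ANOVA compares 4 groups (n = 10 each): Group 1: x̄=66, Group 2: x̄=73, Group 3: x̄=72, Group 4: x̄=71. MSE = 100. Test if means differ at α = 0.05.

Grand mean = 70.5. SS_between = 290.0, MS_between = 96.67. F = 0.967, F_crit ≈ 2.866. Fail to reject H₀.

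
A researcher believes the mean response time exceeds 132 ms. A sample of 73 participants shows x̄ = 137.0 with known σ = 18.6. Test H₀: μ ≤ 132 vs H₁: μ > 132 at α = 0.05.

z = 2.297. Critical value: 1.645. Reject H₀.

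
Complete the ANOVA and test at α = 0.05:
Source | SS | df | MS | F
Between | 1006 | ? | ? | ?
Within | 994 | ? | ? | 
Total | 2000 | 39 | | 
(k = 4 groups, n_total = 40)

df_between = 3, df_within = 36. MS_between = 335.33, MS_within = 27.61. F = 12.145, F_crit ≈ 2.866. Reject H₀.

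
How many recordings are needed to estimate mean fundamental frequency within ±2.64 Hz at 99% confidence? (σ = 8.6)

n = (z*σ/E)² = (2.576×8.6/2.64)² = 70.4 → n = 71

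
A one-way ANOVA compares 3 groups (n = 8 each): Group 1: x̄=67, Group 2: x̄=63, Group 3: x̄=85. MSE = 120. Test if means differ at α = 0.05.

Grand mean = 71.67. SS_between = 2197.33, MS_between = 1098.67. F = 9.156, F_crit ≈ 3.467. Reject H₀.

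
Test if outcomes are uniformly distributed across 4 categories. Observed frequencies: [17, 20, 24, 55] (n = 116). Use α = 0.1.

Expected = 29 each. χ² = Σ(O-E)²/E = 31.931. df = 3, critical value = 6.251. Reject H₀.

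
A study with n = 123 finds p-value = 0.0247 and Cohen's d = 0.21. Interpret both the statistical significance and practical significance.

Statistically significant (p = 0.0247 < 0.05). Cohen's d = 0.21 indicates a small effect size. Both statistical and practical significance should be considered.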